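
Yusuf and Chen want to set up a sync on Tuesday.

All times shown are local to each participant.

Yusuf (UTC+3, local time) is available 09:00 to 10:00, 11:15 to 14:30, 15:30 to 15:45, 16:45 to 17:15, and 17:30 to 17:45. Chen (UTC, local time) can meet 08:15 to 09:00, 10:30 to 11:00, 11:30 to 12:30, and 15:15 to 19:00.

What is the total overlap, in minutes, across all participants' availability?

Yusuf → UTC: 06:00–07:00, 08:15–11:30, 12:30–12:45, 13:45–14:15, 14:30–14:45.
Chen → UTC: 08:15–09:00, 10:30–11:00, 11:30–12:30, 15:15–19:00.
Yusuf ∩ Chen: 08:15–09:00, 10:30–11:00.
Total common minutes: 45 + 30 = 75.

75 minutes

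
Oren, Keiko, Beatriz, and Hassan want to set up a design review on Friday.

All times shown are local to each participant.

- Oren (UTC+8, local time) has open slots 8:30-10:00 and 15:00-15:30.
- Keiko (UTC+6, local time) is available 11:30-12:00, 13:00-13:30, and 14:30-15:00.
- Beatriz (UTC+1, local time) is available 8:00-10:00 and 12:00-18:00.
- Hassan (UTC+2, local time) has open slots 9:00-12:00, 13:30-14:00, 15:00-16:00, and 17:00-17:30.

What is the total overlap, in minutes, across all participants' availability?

30 minutes

Oren → UTC: 00:30–02:00, 07:00–07:30.
Keiko → UTC: 05:30–06:00, 07:00–07:30, 08:30–09:00.
Beatriz → UTC: 07:00–09:00, 11:00–17:00.
Hassan → UTC: 07:00–10:00, 11:30–12:00, 13:00–14:00, 15:00–15:30.
Oren ∩ Keiko: 07:00–07:30.
Oren ∩ Keiko ∩ Beatriz: 07:00–07:30.
Oren ∩ Keiko ∩ Beatriz ∩ Hassan: 07:00–07:30.
Total common minutes: 30.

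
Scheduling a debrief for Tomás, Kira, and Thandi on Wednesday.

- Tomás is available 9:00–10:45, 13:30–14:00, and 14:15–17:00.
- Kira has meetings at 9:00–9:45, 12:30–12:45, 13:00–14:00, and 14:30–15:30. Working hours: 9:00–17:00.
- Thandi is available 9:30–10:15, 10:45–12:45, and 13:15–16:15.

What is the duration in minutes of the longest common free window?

45 minutes

Kira free within 09:00–17:00: 09:45–12:30, 12:45–13:00, 14:00–14:30, 15:30–17:00.
Tomás ∩ Kira: 09:45–10:45, 14:15–14:30, 15:30–17:00.
Tomás ∩ Kira ∩ Thandi: 09:45–10:15, 14:15–14:30, 15:30–16:15.
Common window lengths: 30, 15, 45 min; longest is 45.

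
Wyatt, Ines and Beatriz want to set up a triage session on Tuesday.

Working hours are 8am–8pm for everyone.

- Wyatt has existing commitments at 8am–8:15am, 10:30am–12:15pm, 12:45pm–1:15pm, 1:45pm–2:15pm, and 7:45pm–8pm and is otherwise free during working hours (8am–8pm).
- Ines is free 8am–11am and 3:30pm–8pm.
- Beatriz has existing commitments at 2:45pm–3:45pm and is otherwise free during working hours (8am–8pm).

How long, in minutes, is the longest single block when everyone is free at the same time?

Wyatt free within 08:00–20:00: 08:15–10:30, 12:15–12:45, 13:15–13:45, 14:15–19:45.
Beatriz free within 08:00–20:00: 08:00–14:45, 15:45–20:00.
Wyatt ∩ Ines: 08:15–10:30, 15:30–19:45.
Wyatt ∩ Ines ∩ Beatriz: 08:15–10:30, 15:45–19:45.
Common window lengths: 135, 240 min; longest is 240.

240 minutes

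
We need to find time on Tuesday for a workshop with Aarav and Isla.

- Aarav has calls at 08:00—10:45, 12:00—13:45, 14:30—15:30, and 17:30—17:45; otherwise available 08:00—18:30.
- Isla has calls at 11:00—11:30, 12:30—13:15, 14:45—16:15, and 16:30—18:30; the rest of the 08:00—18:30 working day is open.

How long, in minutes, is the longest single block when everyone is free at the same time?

45 minutes

Aarav free within 08:00–18:30: 10:45–12:00, 13:45–14:30, 15:30–17:30, 17:45–18:30.
Isla free within 08:00–18:30: 08:00–11:00, 11:30–12:30, 13:15–14:45, 16:15–16:30.
Aarav ∩ Isla: 10:45–11:00, 11:30–12:00, 13:45–14:30, 16:15–16:30.
Common window lengths: 15, 30, 45, 15 min; longest is 45.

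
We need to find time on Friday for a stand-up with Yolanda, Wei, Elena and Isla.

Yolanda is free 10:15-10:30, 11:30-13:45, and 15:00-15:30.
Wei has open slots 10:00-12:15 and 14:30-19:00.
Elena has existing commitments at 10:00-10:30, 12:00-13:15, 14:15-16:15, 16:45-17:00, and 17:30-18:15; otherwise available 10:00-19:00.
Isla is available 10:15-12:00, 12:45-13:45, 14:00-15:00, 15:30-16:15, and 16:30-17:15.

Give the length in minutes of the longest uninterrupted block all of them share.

Elena free within 10:00–19:00: 10:30–12:00, 13:15–14:15, 16:15–16:45, 17:00–17:30, 18:15–19:00.
Yolanda ∩ Wei: 10:15–10:30, 11:30–12:15, 15:00–15:30.
Yolanda ∩ Wei ∩ Elena: 11:30–12:00.
Yolanda ∩ Wei ∩ Elena ∩ Isla: 11:30–12:00.
Single common window of 30 minutes.

30 minutes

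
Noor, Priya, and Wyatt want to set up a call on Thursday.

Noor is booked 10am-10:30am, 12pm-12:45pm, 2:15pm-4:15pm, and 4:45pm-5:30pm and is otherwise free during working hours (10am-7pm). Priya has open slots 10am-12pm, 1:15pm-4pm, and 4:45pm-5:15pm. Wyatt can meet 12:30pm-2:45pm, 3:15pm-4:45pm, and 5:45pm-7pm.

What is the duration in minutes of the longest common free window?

Noor free within 10:00–19:00: 10:30–12:00, 12:45–14:15, 16:15–16:45, 17:30–19:00.
Noor ∩ Priya: 10:30–12:00, 13:15–14:15.
Noor ∩ Priya ∩ Wyatt: 13:15–14:15.
Single common window of 60 minutes.

60 minutes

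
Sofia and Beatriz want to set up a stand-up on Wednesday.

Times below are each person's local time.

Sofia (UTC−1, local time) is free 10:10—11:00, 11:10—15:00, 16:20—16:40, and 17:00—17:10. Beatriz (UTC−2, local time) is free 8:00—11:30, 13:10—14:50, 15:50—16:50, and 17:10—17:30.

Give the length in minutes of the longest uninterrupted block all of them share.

Sofia → UTC: 11:10–12:00, 12:10–16:00, 17:20–17:40, 18:00–18:10.
Beatriz → UTC: 10:00–13:30, 15:10–16:50, 17:50–18:50, 19:10–19:30.
Sofia ∩ Beatriz: 11:10–12:00, 12:10–13:30, 15:10–16:00, 18:00–18:10.
Common window lengths: 50, 80, 50, 10 min; longest is 80.

80 minutes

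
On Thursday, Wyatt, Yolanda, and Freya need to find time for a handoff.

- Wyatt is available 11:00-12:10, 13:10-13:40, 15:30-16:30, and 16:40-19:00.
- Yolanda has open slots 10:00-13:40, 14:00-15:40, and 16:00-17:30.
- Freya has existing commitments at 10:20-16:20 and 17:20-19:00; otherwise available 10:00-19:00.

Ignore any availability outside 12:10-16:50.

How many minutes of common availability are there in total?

20 minutes

Freya free within 10:00–19:00: 10:00–10:20, 16:20–17:20.
Wyatt ∩ Yolanda: 11:00–12:10, 13:10–13:40, 15:30–15:40, 16:00–16:30, 16:40–17:30.
Wyatt ∩ Yolanda ∩ Freya: 16:20–16:30, 16:40–17:20.
Restricted to 12:10–16:50: 16:20–16:30, 16:40–16:50.
Total common minutes: 10 + 10 = 20.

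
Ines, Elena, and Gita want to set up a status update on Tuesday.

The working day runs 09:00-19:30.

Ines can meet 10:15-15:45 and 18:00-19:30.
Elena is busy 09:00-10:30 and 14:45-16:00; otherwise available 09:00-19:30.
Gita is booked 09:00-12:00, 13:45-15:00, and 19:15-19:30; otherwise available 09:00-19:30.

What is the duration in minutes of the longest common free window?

Elena free within 09:00–19:30: 10:30–14:45, 16:00–19:30.
Gita free within 09:00–19:30: 12:00–13:45, 15:00–19:15.
Ines ∩ Elena: 10:30–14:45, 18:00–19:30.
Ines ∩ Elena ∩ Gita: 12:00–13:45, 18:00–19:15.
Common window lengths: 105, 75 min; longest is 105.

105 minutes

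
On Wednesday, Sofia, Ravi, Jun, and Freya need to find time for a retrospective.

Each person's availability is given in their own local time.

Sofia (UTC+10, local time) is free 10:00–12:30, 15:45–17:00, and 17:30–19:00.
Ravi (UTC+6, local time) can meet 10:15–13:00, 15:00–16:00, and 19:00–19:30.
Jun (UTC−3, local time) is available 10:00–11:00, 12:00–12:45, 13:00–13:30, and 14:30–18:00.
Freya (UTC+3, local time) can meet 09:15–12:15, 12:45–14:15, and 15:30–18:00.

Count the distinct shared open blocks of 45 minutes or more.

Sofia → UTC: 00:00–02:30, 05:45–07:00, 07:30–09:00.
Ravi → UTC: 04:15–07:00, 09:00–10:00, 13:00–13:30.
Jun → UTC: 13:00–14:00, 15:00–15:45, 16:00–16:30, 17:30–21:00.
Freya → UTC: 06:15–09:15, 09:45–11:15, 12:30–15:00.
Sofia ∩ Ravi: 05:45–07:00.
Sofia ∩ Ravi ∩ Jun: (none).
Sofia ∩ Ravi ∩ Jun ∩ Freya: (none).
Windows ≥ 45 min: (none).
That's 0 windows.

0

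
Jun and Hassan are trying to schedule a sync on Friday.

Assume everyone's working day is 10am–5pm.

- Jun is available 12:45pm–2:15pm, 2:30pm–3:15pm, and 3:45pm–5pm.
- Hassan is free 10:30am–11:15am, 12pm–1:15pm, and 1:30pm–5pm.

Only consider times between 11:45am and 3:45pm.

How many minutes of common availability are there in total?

120 minutes

Jun ∩ Hassan: 12:45–13:15, 13:30–14:15, 14:30–15:15, 15:45–17:00.
Restricted to 11:45–15:45: 12:45–13:15, 13:30–14:15, 14:30–15:15.
Total common minutes: 30 + 45 + 45 = 120.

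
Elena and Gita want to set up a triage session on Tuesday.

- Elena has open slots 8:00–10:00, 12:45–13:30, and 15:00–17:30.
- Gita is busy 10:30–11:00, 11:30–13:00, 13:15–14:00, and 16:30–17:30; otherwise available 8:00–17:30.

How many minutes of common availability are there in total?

225 minutes

Gita free within 08:00–17:30: 08:00–10:30, 11:00–11:30, 13:00–13:15, 14:00–16:30.
Elena ∩ Gita: 08:00–10:00, 13:00–13:15, 15:00–16:30.
Total common minutes: 120 + 15 + 90 = 225.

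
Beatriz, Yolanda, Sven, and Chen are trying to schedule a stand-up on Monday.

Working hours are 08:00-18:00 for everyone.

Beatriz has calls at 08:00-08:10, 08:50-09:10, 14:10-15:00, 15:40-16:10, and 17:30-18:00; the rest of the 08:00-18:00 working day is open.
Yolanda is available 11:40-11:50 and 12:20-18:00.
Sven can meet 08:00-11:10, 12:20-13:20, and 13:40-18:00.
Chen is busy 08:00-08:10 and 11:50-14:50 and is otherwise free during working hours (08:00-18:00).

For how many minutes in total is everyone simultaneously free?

120 minutes

Beatriz free within 08:00–18:00: 08:10–08:50, 09:10–14:10, 15:00–15:40, 16:10–17:30.
Chen free within 08:00–18:00: 08:10–11:50, 14:50–18:00.
Beatriz ∩ Yolanda: 11:40–11:50, 12:20–14:10, 15:00–15:40, 16:10–17:30.
Beatriz ∩ Yolanda ∩ Sven: 12:20–13:20, 13:40–14:10, 15:00–15:40, 16:10–17:30.
Beatriz ∩ Yolanda ∩ Sven ∩ Chen: 15:00–15:40, 16:10–17:30.
Total common minutes: 40 + 80 = 120.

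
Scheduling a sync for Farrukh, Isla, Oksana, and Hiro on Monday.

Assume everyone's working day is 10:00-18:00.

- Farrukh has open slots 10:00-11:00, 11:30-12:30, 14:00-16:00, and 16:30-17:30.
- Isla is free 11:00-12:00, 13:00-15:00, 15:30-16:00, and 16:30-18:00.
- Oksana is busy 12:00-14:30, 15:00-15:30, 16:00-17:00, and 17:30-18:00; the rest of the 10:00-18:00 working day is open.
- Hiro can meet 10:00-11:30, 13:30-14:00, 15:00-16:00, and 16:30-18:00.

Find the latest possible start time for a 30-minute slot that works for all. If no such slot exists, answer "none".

Oksana free within 10:00–18:00: 10:00–12:00, 14:30–15:00, 15:30–16:00, 17:00–17:30.
Farrukh ∩ Isla: 11:30–12:00, 14:00–15:00, 15:30–16:00, 16:30–17:30.
Farrukh ∩ Isla ∩ Oksana: 11:30–12:00, 14:30–15:00, 15:30–16:00, 17:00–17:30.
Farrukh ∩ Isla ∩ Oksana ∩ Hiro: 15:30–16:00, 17:00–17:30.
Windows ≥ 30 min: 15:30–16:00, 17:00–17:30.
Latest start in the last window 17:00–17:30 is 17:30 − 30 min = 17:00.

17:00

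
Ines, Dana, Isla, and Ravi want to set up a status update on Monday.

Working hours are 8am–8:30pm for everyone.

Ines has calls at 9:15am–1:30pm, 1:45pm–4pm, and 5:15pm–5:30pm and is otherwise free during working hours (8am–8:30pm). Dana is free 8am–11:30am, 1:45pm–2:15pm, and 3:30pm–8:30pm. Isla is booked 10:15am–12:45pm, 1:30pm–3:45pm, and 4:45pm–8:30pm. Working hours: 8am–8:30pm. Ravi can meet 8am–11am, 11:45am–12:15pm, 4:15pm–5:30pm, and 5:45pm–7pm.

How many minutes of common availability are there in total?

105 minutes

Ines free within 08:00–20:30: 08:00–09:15, 13:30–13:45, 16:00–17:15, 17:30–20:30.
Isla free within 08:00–20:30: 08:00–10:15, 12:45–13:30, 15:45–16:45.
Ines ∩ Dana: 08:00–09:15, 16:00–17:15, 17:30–20:30.
Ines ∩ Dana ∩ Isla: 08:00–09:15, 16:00–16:45.
Ines ∩ Dana ∩ Isla ∩ Ravi: 08:00–09:15, 16:15–16:45.
Total common minutes: 75 + 30 = 105.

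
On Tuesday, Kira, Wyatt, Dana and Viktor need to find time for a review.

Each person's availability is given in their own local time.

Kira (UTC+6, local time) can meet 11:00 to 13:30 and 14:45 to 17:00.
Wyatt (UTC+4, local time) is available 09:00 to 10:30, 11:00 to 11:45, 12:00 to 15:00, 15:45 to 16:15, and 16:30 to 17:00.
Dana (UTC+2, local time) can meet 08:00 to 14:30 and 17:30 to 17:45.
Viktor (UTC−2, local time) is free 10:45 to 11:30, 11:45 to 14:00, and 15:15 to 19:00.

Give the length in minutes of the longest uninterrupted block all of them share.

Kira → UTC: 05:00–07:30, 08:45–11:00.
Wyatt → UTC: 05:00–06:30, 07:00–07:45, 08:00–11:00, 11:45–12:15, 12:30–13:00.
Dana → UTC: 06:00–12:30, 15:30–15:45.
Viktor → UTC: 12:45–13:30, 13:45–16:00, 17:15–21:00.
Kira ∩ Wyatt: 05:00–06:30, 07:00–07:30, 08:45–11:00.
Kira ∩ Wyatt ∩ Dana: 06:00–06:30, 07:00–07:30, 08:45–11:00.
Kira ∩ Wyatt ∩ Dana ∩ Viktor: (none).
No common window.

0 minutes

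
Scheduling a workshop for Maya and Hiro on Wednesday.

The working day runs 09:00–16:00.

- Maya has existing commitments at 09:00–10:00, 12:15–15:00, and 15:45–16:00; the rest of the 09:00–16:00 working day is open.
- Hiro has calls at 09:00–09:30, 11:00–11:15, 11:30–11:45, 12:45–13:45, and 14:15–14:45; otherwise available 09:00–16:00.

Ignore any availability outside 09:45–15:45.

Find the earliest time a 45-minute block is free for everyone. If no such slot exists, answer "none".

10:00

Maya free within 09:00–16:00: 10:00–12:15, 15:00–15:45.
Hiro free within 09:00–16:00: 09:30–11:00, 11:15–11:30, 11:45–12:45, 13:45–14:15, 14:45–16:00.
Maya ∩ Hiro: 10:00–11:00, 11:15–11:30, 11:45–12:15, 15:00–15:45.
Restricted to 09:45–15:45: 10:00–11:00, 11:15–11:30, 11:45–12:15, 15:00–15:45.
Windows ≥ 45 min: 10:00–11:00, 15:00–15:45.
Earliest such window starts at 10:00.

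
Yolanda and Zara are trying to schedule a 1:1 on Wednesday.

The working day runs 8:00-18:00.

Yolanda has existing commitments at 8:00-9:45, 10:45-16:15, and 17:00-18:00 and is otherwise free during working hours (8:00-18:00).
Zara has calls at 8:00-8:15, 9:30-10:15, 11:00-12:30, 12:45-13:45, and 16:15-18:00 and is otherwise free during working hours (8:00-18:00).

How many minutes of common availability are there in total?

Yolanda free within 08:00–18:00: 09:45–10:45, 16:15–17:00.
Zara free within 08:00–18:00: 08:15–09:30, 10:15–11:00, 12:30–12:45, 13:45–16:15.
Yolanda ∩ Zara: 10:15–10:45.
Total common minutes: 30.

30 minutes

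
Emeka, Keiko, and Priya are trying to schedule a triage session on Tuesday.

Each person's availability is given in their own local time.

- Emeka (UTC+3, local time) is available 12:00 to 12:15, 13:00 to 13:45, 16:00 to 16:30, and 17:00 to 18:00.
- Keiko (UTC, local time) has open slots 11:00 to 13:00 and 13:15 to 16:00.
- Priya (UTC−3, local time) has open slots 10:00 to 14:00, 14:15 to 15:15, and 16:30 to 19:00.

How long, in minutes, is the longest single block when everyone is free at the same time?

Emeka → UTC: 09:00–09:15, 10:00–10:45, 13:00–13:30, 14:00–15:00.
Keiko → UTC: 11:00–13:00, 13:15–16:00.
Priya → UTC: 13:00–17:00, 17:15–18:15, 19:30–22:00.
Emeka ∩ Keiko: 13:15–13:30, 14:00–15:00.
Emeka ∩ Keiko ∩ Priya: 13:15–13:30, 14:00–15:00.
Common window lengths: 15, 60 min; longest is 60.

60 minutes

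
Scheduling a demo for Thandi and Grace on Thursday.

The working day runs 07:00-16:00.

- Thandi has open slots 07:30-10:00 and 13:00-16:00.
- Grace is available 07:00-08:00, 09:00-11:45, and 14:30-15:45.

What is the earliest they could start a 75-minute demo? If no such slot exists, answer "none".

14:30

Thandi ∩ Grace: 07:30–08:00, 09:00–10:00, 14:30–15:45.
Windows ≥ 75 min: 14:30–15:45.
Earliest such window starts at 14:30.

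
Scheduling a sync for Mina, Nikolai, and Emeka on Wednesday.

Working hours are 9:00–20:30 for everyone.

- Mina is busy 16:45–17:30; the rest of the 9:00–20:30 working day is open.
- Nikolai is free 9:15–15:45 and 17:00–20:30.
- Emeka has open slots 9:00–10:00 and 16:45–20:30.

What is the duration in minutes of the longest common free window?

180 minutes

Mina free within 09:00–20:30: 09:00–16:45, 17:30–20:30.
Mina ∩ Nikolai: 09:15–15:45, 17:30–20:30.
Mina ∩ Nikolai ∩ Emeka: 09:15–10:00, 17:30–20:30.
Common window lengths: 45, 180 min; longest is 180.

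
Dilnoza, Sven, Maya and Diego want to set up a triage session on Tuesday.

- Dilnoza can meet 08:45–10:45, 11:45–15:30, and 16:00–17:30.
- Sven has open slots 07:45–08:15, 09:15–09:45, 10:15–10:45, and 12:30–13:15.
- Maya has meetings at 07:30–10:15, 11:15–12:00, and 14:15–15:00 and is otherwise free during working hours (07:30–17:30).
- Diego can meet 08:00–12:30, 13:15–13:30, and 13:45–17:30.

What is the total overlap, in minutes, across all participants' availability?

Maya free within 07:30–17:30: 10:15–11:15, 12:00–14:15, 15:00–17:30.
Dilnoza ∩ Sven: 09:15–09:45, 10:15–10:45, 12:30–13:15.
Dilnoza ∩ Sven ∩ Maya: 10:15–10:45, 12:30–13:15.
Dilnoza ∩ Sven ∩ Maya ∩ Diego: 10:15–10:45.
Total common minutes: 30.

30 minutes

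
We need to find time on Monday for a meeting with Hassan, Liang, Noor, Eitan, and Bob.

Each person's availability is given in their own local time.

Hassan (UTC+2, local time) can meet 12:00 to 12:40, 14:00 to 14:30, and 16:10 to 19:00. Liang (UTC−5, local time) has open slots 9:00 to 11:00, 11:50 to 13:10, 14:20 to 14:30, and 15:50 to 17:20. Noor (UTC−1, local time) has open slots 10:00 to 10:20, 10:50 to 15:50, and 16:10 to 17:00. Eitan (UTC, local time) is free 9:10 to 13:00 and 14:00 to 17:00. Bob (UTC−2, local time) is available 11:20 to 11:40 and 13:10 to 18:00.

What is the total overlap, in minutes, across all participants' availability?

Hassan → UTC: 10:00–10:40, 12:00–12:30, 14:10–17:00.
Liang → UTC: 14:00–16:00, 16:50–18:10, 19:20–19:30, 20:50–22:20.
Noor → UTC: 11:00–11:20, 11:50–16:50, 17:10–18:00.
Eitan → UTC: 09:10–13:00, 14:00–17:00.
Bob → UTC: 13:20–13:40, 15:10–20:00.
Hassan ∩ Liang: 14:10–16:00, 16:50–17:00.
Hassan ∩ Liang ∩ Noor: 14:10–16:00.
Hassan ∩ Liang ∩ Noor ∩ Eitan: 14:10–16:00.
Hassan ∩ Liang ∩ Noor ∩ Eitan ∩ Bob: 15:10–16:00.
Total common minutes: 50.

50 minutes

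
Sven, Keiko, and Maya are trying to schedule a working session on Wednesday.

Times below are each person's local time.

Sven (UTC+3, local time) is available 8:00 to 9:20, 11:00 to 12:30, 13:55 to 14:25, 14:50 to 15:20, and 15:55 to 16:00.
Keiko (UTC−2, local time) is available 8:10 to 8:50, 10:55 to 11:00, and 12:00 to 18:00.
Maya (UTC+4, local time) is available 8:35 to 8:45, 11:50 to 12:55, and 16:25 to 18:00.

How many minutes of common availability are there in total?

Sven → UTC: 05:00–06:20, 08:00–09:30, 10:55–11:25, 11:50–12:20, 12:55–13:00.
Keiko → UTC: 10:10–10:50, 12:55–13:00, 14:00–20:00.
Maya → UTC: 04:35–04:45, 07:50–08:55, 12:25–14:00.
Sven ∩ Keiko: 12:55–13:00.
Sven ∩ Keiko ∩ Maya: 12:55–13:00.
Total common minutes: 5.

5 minutes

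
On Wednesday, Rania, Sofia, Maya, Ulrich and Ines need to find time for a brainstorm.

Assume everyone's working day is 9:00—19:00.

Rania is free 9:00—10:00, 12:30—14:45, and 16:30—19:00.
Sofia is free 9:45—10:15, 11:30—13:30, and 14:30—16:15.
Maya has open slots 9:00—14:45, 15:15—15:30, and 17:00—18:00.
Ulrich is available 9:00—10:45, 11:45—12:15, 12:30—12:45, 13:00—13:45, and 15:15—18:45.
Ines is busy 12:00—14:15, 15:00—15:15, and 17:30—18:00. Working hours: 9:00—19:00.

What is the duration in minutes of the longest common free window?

Ines free within 09:00–19:00: 09:00–12:00, 14:15–15:00, 15:15–17:30, 18:00–19:00.
Rania ∩ Sofia: 09:45–10:00, 12:30–13:30, 14:30–14:45.
Rania ∩ Sofia ∩ Maya: 09:45–10:00, 12:30–13:30, 14:30–14:45.
Rania ∩ Sofia ∩ Maya ∩ Ulrich: 09:45–10:00, 12:30–12:45, 13:00–13:30.
Rania ∩ Sofia ∩ Maya ∩ Ulrich ∩ Ines: 09:45–10:00.
Single common window of 15 minutes.

15 minutes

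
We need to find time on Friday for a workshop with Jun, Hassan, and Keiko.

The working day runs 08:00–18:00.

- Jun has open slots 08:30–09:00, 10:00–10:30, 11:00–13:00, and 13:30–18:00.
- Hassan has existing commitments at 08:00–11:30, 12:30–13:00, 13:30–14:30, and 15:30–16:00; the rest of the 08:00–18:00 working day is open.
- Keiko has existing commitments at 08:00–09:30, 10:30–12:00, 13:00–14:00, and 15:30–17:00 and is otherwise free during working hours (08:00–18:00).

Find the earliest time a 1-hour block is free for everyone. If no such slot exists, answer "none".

14:30

Hassan free within 08:00–18:00: 11:30–12:30, 13:00–13:30, 14:30–15:30, 16:00–18:00.
Keiko free within 08:00–18:00: 09:30–10:30, 12:00–13:00, 14:00–15:30, 17:00–18:00.
Jun ∩ Hassan: 11:30–12:30, 14:30–15:30, 16:00–18:00.
Jun ∩ Hassan ∩ Keiko: 12:00–12:30, 14:30–15:30, 17:00–18:00.
Windows ≥ 60 min: 14:30–15:30, 17:00–18:00.
Earliest such window starts at 14:30.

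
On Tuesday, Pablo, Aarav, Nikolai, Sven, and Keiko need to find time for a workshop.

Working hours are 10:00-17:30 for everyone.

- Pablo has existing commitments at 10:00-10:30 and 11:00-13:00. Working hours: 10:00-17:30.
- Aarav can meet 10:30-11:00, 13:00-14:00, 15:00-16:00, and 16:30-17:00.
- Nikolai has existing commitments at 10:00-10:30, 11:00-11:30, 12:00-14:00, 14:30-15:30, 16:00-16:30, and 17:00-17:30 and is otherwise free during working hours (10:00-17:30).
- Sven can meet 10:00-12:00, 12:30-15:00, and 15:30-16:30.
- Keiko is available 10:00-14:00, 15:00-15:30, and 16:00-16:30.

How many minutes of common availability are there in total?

30 minutes

Pablo free within 10:00–17:30: 10:30–11:00, 13:00–17:30.
Nikolai free within 10:00–17:30: 10:30–11:00, 11:30–12:00, 14:00–14:30, 15:30–16:00, 16:30–17:00.
Pablo ∩ Aarav: 10:30–11:00, 13:00–14:00, 15:00–16:00, 16:30–17:00.
Pablo ∩ Aarav ∩ Nikolai: 10:30–11:00, 15:30–16:00, 16:30–17:00.
Pablo ∩ Aarav ∩ Nikolai ∩ Sven: 10:30–11:00, 15:30–16:00.
Pablo ∩ Aarav ∩ Nikolai ∩ Sven ∩ Keiko: 10:30–11:00.
Total common minutes: 30.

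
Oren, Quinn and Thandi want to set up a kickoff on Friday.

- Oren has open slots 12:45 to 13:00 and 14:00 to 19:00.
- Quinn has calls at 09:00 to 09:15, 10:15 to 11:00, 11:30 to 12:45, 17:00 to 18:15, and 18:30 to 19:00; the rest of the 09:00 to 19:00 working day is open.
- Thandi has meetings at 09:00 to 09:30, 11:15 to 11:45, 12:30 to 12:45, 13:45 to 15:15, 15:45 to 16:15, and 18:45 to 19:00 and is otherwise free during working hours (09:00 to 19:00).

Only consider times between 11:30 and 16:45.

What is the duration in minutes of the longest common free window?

30 minutes

Quinn free within 09:00–19:00: 09:15–10:15, 11:00–11:30, 12:45–17:00, 18:15–18:30.
Thandi free within 09:00–19:00: 09:30–11:15, 11:45–12:30, 12:45–13:45, 15:15–15:45, 16:15–18:45.
Oren ∩ Quinn: 12:45–13:00, 14:00–17:00, 18:15–18:30.
Oren ∩ Quinn ∩ Thandi: 12:45–13:00, 15:15–15:45, 16:15–17:00, 18:15–18:30.
Restricted to 11:30–16:45: 12:45–13:00, 15:15–15:45, 16:15–16:45.
Common window lengths: 15, 30, 30 min; longest is 30.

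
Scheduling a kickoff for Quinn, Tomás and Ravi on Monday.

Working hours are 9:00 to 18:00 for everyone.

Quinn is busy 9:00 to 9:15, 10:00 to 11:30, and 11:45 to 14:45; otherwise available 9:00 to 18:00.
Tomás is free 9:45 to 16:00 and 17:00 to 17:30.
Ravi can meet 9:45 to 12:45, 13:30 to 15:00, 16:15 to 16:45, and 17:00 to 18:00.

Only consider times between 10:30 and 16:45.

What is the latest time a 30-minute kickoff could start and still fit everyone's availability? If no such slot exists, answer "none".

none

Quinn free within 09:00–18:00: 09:15–10:00, 11:30–11:45, 14:45–18:00.
Quinn ∩ Tomás: 09:45–10:00, 11:30–11:45, 14:45–16:00, 17:00–17:30.
Quinn ∩ Tomás ∩ Ravi: 09:45–10:00, 11:30–11:45, 14:45–15:00, 17:00–17:30.
Restricted to 10:30–16:45: 11:30–11:45, 14:45–15:00.
Windows ≥ 30 min: (none).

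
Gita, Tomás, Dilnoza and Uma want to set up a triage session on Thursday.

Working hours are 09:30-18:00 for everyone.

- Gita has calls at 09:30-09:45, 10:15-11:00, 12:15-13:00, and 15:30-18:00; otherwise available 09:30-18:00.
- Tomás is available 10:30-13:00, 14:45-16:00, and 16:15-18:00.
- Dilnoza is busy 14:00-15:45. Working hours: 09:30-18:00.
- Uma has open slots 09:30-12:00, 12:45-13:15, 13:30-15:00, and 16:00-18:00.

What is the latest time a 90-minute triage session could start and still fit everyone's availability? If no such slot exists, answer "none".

none

Gita free within 09:30–18:00: 09:45–10:15, 11:00–12:15, 13:00–15:30.
Dilnoza free within 09:30–18:00: 09:30–14:00, 15:45–18:00.
Gita ∩ Tomás: 11:00–12:15, 14:45–15:30.
Gita ∩ Tomás ∩ Dilnoza: 11:00–12:15.
Gita ∩ Tomás ∩ Dilnoza ∩ Uma: 11:00–12:00.
Windows ≥ 90 min: (none).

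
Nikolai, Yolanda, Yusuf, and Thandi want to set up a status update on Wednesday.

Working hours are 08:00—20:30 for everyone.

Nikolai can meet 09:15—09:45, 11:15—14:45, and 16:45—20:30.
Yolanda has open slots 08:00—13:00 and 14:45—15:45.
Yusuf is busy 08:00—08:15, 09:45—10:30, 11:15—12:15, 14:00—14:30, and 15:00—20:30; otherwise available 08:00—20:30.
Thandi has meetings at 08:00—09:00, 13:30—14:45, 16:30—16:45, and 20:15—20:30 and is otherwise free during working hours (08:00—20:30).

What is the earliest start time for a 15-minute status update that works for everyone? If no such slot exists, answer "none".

Yusuf free within 08:00–20:30: 08:15–09:45, 10:30–11:15, 12:15–14:00, 14:30–15:00.
Thandi free within 08:00–20:30: 09:00–13:30, 14:45–16:30, 16:45–20:15.
Nikolai ∩ Yolanda: 09:15–09:45, 11:15–13:00.
Nikolai ∩ Yolanda ∩ Yusuf: 09:15–09:45, 12:15–13:00.
Nikolai ∩ Yolanda ∩ Yusuf ∩ Thandi: 09:15–09:45, 12:15–13:00.
Windows ≥ 15 min: 09:15–09:45, 12:15–13:00.
Earliest such window starts at 09:15.

09:15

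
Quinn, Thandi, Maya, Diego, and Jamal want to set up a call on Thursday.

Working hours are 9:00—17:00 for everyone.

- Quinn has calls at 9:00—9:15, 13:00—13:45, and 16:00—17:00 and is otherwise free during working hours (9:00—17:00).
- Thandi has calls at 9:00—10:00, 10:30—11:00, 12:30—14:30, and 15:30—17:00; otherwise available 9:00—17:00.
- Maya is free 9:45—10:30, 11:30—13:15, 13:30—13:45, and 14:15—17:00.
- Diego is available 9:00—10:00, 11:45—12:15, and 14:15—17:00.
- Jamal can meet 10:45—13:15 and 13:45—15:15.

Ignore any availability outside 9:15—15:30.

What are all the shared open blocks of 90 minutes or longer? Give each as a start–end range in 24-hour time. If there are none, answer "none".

none

Quinn free within 09:00–17:00: 09:15–13:00, 13:45–16:00.
Thandi free within 09:00–17:00: 10:00–10:30, 11:00–12:30, 14:30–15:30.
Quinn ∩ Thandi: 10:00–10:30, 11:00–12:30, 14:30–15:30.
Quinn ∩ Thandi ∩ Maya: 10:00–10:30, 11:30–12:30, 14:30–15:30.
Quinn ∩ Thandi ∩ Maya ∩ Diego: 11:45–12:15, 14:30–15:30.
Quinn ∩ Thandi ∩ Maya ∩ Diego ∩ Jamal: 11:45–12:15, 14:30–15:15.
Restricted to 09:15–15:30: 11:45–12:15, 14:30–15:15.
Windows ≥ 90 min: (none).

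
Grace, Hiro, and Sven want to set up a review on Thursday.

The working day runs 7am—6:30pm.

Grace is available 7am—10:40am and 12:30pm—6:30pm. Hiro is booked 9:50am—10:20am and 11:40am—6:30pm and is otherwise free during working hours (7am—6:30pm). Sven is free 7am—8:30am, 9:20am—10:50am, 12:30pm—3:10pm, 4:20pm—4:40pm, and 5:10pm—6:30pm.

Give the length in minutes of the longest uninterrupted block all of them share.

90 minutes

Hiro free within 07:00–18:30: 07:00–09:50, 10:20–11:40.
Grace ∩ Hiro: 07:00–09:50, 10:20–10:40.
Grace ∩ Hiro ∩ Sven: 07:00–08:30, 09:20–09:50, 10:20–10:40.
Common window lengths: 90, 30, 20 min; longest is 90.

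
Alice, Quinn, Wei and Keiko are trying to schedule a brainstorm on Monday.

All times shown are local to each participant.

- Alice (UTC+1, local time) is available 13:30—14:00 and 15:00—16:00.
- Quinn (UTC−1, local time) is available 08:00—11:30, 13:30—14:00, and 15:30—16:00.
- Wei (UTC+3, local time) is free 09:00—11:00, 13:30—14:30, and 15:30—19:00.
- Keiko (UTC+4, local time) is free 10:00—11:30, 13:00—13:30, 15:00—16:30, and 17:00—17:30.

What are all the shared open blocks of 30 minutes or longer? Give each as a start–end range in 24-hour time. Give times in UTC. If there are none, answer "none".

none

Alice → UTC: 12:30–13:00, 14:00–15:00.
Quinn → UTC: 09:00–12:30, 14:30–15:00, 16:30–17:00.
Wei → UTC: 06:00–08:00, 10:30–11:30, 12:30–16:00.
Keiko → UTC: 06:00–07:30, 09:00–09:30, 11:00–12:30, 13:00–13:30.
Alice ∩ Quinn: 14:30–15:00.
Alice ∩ Quinn ∩ Wei: 14:30–15:00.
Alice ∩ Quinn ∩ Wei ∩ Keiko: (none).
Windows ≥ 30 min: (none).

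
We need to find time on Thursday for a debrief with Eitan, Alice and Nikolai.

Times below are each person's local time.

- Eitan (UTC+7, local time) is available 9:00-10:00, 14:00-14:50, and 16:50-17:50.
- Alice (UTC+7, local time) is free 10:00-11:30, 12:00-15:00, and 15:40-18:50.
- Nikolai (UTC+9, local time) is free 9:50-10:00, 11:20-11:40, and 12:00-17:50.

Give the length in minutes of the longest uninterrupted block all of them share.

50 minutes

Eitan → UTC: 02:00–03:00, 07:00–07:50, 09:50–10:50.
Alice → UTC: 03:00–04:30, 05:00–08:00, 08:40–11:50.
Nikolai → UTC: 00:50–01:00, 02:20–02:40, 03:00–08:50.
Eitan ∩ Alice: 07:00–07:50, 09:50–10:50.
Eitan ∩ Alice ∩ Nikolai: 07:00–07:50.
Single common window of 50 minutes.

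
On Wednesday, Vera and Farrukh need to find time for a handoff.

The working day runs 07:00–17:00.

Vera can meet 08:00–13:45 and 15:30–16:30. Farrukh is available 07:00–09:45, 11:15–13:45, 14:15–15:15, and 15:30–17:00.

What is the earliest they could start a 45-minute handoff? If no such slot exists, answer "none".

08:00

Vera ∩ Farrukh: 08:00–09:45, 11:15–13:45, 15:30–16:30.
Windows ≥ 45 min: 08:00–09:45, 11:15–13:45, 15:30–16:30.
Earliest such window starts at 08:00.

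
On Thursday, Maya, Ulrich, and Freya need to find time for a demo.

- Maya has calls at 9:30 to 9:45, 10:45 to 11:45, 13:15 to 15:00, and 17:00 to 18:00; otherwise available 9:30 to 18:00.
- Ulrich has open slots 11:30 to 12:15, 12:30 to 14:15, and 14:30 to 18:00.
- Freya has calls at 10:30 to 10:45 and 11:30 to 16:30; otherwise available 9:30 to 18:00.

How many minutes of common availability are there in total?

30 minutes

Maya free within 09:30–18:00: 09:45–10:45, 11:45–13:15, 15:00–17:00.
Freya free within 09:30–18:00: 09:30–10:30, 10:45–11:30, 16:30–18:00.
Maya ∩ Ulrich: 11:45–12:15, 12:30–13:15, 15:00–17:00.
Maya ∩ Ulrich ∩ Freya: 16:30–17:00.
Total common minutes: 30.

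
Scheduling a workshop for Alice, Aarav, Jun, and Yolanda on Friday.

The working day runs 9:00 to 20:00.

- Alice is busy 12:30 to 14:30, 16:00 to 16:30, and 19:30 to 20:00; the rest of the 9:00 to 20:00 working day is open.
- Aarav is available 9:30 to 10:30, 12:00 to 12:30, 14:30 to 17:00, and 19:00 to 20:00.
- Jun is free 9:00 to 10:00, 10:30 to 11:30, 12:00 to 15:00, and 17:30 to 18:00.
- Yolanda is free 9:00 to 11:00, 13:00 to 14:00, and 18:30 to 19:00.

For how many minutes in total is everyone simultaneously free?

Alice free within 09:00–20:00: 09:00–12:30, 14:30–16:00, 16:30–19:30.
Alice ∩ Aarav: 09:30–10:30, 12:00–12:30, 14:30–16:00, 16:30–17:00, 19:00–19:30.
Alice ∩ Aarav ∩ Jun: 09:30–10:00, 12:00–12:30, 14:30–15:00.
Alice ∩ Aarav ∩ Jun ∩ Yolanda: 09:30–10:00.
Total common minutes: 30.

30 minutes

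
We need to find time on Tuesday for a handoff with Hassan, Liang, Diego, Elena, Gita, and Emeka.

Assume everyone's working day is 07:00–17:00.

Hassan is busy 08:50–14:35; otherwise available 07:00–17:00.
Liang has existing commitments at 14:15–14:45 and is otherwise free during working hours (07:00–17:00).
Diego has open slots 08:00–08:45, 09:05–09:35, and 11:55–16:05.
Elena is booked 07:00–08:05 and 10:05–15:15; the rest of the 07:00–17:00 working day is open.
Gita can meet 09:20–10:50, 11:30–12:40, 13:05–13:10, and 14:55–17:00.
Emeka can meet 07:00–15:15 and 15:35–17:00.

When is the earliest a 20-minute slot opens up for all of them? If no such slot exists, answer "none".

Hassan free within 07:00–17:00: 07:00–08:50, 14:35–17:00.
Liang free within 07:00–17:00: 07:00–14:15, 14:45–17:00.
Elena free within 07:00–17:00: 08:05–10:05, 15:15–17:00.
Hassan ∩ Liang: 07:00–08:50, 14:45–17:00.
Hassan ∩ Liang ∩ Diego: 08:00–08:45, 14:45–16:05.
Hassan ∩ Liang ∩ Diego ∩ Elena: 08:05–08:45, 15:15–16:05.
Hassan ∩ Liang ∩ Diego ∩ Elena ∩ Gita: 15:15–16:05.
Hassan ∩ Liang ∩ Diego ∩ Elena ∩ Gita ∩ Emeka: 15:35–16:05.
Windows ≥ 20 min: 15:35–16:05.
Earliest such window starts at 15:35.

15:35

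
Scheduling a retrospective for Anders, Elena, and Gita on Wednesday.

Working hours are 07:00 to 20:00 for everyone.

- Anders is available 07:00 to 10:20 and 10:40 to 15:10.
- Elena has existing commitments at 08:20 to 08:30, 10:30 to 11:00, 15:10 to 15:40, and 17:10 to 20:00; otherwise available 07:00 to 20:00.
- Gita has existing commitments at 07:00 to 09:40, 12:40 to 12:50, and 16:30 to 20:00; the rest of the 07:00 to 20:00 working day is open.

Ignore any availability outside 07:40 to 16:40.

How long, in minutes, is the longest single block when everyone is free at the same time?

140 minutes

Elena free within 07:00–20:00: 07:00–08:20, 08:30–10:30, 11:00–15:10, 15:40–17:10.
Gita free within 07:00–20:00: 09:40–12:40, 12:50–16:30.
Anders ∩ Elena: 07:00–08:20, 08:30–10:20, 11:00–15:10.
Anders ∩ Elena ∩ Gita: 09:40–10:20, 11:00–12:40, 12:50–15:10.
Restricted to 07:40–16:40: 09:40–10:20, 11:00–12:40, 12:50–15:10.
Common window lengths: 40, 100, 140 min; longest is 140.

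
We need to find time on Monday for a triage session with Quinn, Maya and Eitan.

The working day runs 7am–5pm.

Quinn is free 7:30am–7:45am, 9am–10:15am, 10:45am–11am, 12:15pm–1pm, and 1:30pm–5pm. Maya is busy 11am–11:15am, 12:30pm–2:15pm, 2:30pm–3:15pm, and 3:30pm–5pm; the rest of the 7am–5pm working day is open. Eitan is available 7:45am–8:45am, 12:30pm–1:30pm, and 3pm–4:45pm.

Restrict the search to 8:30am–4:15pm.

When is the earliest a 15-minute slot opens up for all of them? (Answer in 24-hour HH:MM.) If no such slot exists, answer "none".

Maya free within 07:00–17:00: 07:00–11:00, 11:15–12:30, 14:15–14:30, 15:15–15:30.
Quinn ∩ Maya: 07:30–07:45, 09:00–10:15, 10:45–11:00, 12:15–12:30, 14:15–14:30, 15:15–15:30.
Quinn ∩ Maya ∩ Eitan: 15:15–15:30.
Restricted to 08:30–16:15: 15:15–15:30.
Windows ≥ 15 min: 15:15–15:30.
Earliest such window starts at 15:15.

15:15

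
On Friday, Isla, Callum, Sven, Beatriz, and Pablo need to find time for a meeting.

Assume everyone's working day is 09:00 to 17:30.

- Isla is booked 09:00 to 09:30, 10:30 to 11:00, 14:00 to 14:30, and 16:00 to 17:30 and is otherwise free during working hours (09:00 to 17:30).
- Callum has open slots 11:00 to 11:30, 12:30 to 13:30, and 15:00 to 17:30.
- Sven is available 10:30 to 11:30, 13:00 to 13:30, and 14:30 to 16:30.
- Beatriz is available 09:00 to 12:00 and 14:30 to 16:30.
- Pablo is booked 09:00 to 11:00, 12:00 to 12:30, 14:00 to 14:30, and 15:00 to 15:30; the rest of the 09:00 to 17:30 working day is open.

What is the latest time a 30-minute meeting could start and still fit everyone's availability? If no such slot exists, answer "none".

Isla free within 09:00–17:30: 09:30–10:30, 11:00–14:00, 14:30–16:00.
Pablo free within 09:00–17:30: 11:00–12:00, 12:30–14:00, 14:30–15:00, 15:30–17:30.
Isla ∩ Callum: 11:00–11:30, 12:30–13:30, 15:00–16:00.
Isla ∩ Callum ∩ Sven: 11:00–11:30, 13:00–13:30, 15:00–16:00.
Isla ∩ Callum ∩ Sven ∩ Beatriz: 11:00–11:30, 15:00–16:00.
Isla ∩ Callum ∩ Sven ∩ Beatriz ∩ Pablo: 11:00–11:30, 15:30–16:00.
Windows ≥ 30 min: 11:00–11:30, 15:30–16:00.
Latest start in the last window 15:30–16:00 is 16:00 − 30 min = 15:30.

15:30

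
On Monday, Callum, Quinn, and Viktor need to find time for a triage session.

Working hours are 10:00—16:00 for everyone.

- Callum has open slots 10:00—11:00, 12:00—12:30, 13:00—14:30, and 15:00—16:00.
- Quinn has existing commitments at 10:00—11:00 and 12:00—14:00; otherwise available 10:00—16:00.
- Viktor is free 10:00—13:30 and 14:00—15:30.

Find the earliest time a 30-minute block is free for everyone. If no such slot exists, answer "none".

14:00

Quinn free within 10:00–16:00: 11:00–12:00, 14:00–16:00.
Callum ∩ Quinn: 14:00–14:30, 15:00–16:00.
Callum ∩ Quinn ∩ Viktor: 14:00–14:30, 15:00–15:30.
Windows ≥ 30 min: 14:00–14:30, 15:00–15:30.
Earliest such window starts at 14:00.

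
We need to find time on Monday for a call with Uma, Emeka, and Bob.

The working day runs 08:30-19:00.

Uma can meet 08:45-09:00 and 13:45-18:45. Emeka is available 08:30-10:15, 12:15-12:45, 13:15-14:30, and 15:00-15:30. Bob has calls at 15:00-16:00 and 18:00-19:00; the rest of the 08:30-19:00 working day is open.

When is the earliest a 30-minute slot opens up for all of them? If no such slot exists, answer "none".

13:45

Bob free within 08:30–19:00: 08:30–15:00, 16:00–18:00.
Uma ∩ Emeka: 08:45–09:00, 13:45–14:30, 15:00–15:30.
Uma ∩ Emeka ∩ Bob: 08:45–09:00, 13:45–14:30.
Windows ≥ 30 min: 13:45–14:30.
Earliest such window starts at 13:45.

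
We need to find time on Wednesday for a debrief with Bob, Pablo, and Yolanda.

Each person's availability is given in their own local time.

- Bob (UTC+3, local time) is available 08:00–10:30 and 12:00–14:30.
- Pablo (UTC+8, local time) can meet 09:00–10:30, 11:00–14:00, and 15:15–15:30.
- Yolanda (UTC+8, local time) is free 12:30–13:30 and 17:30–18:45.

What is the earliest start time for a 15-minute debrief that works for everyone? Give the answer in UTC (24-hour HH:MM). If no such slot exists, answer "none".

Bob → UTC: 05:00–07:30, 09:00–11:30.
Pablo → UTC: 01:00–02:30, 03:00–06:00, 07:15–07:30.
Yolanda → UTC: 04:30–05:30, 09:30–10:45.
Bob ∩ Pablo: 05:00–06:00, 07:15–07:30.
Bob ∩ Pablo ∩ Yolanda: 05:00–05:30.
Windows ≥ 15 min: 05:00–05:30.
Earliest such window starts at 05:00.

05:00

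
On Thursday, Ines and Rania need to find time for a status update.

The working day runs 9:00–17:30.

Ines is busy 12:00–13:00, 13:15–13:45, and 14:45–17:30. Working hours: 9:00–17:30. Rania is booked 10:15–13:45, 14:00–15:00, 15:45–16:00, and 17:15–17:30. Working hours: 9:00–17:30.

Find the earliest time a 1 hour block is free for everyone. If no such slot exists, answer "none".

09:00

Ines free within 09:00–17:30: 09:00–12:00, 13:00–13:15, 13:45–14:45.
Rania free within 09:00–17:30: 09:00–10:15, 13:45–14:00, 15:00–15:45, 16:00–17:15.
Ines ∩ Rania: 09:00–10:15, 13:45–14:00.
Windows ≥ 60 min: 09:00–10:15.
Earliest such window starts at 09:00.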